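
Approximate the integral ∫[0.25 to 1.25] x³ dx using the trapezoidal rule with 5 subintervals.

f(x) = x³
a = 0.25, b = 1.25, n = 5
h = (b - a)/n = 0.200000

Trapezoidal rule: (h/2)[f(x₀) + 2f(x₁) + 2f(x₂) + ... + f(xₙ)]

x_0 = 0.2500, f(x_0) = 0.015625, coefficient = 1
x_1 = 0.4500, f(x_1) = 0.091125, coefficient = 2
x_2 = 0.6500, f(x_2) = 0.274625, coefficient = 2
x_3 = 0.8500, f(x_3) = 0.614125, coefficient = 2
x_4 = 1.0500, f(x_4) = 1.157625, coefficient = 2
x_5 = 1.2500, f(x_5) = 1.953125, coefficient = 1

I ≈ (0.200000/2) × 6.243750 = 0.624375
Exact value: 0.609375
Error: 0.015000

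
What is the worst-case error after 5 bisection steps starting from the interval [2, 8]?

Bisection error bound: |error| ≤ (b-a)/2^n
|error| ≤ (8 - 2)/2^5 = 6/2^5
|error| ≤ 0.1875000000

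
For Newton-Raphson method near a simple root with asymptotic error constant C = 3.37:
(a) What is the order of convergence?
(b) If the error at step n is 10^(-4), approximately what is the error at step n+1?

(a) Newton-Raphson has quadratic (order 2) convergence near simple roots.
    This means |e_{n+1}| ≈ C|e_n|².

(b) With |e_n| = 10^(-4) and C = 3.37:
    |e_{n+1}| ≈ 3.37 × (10^(-4))² = 3.37 × 10^(-8)

(a) 2 (quadratic); (b) |e_{n+1}| ≈ 3.370e-08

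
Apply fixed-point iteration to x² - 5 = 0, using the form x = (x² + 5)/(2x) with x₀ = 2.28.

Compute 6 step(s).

Equation: x² - 5 = 0
Fixed-point form: x = (x² + 5)/(2x)
x₀ = 2.28

x_1 = g(2.280000) = 2.236491
x_2 = g(2.236491) = 2.236068
x_3 = g(2.236068) = 2.236068
x_4 = g(2.236068) = 2.236068
x_5 = g(2.236068) = 2.236068
x_6 = g(2.236068) = 2.236068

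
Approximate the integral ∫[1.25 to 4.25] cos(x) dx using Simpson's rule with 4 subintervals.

f(x) = cos(x)
a = 1.25, b = 4.25, n = 4
h = (b - a)/n = 0.750000

Simpson's rule: (h/3)[f(x₀) + 4f(x₁) + 2f(x₂) + ... + f(xₙ)]

x_0 = 1.2500, f(x_0) = 0.315322, coefficient = 1
x_1 = 2.0000, f(x_1) = -0.416147, coefficient = 4
x_2 = 2.7500, f(x_2) = -0.924302, coefficient = 2
x_3 = 3.5000, f(x_3) = -0.936457, coefficient = 4
x_4 = 4.2500, f(x_4) = -0.446087, coefficient = 1

I ≈ (0.750000/3) × -7.389784 = -1.847446
Exact value: -1.843974
Error: 0.003472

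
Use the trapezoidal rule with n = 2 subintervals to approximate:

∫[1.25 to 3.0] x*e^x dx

f(x) = x*e^x
a = 1.25, b = 3.0, n = 2
h = (b - a)/n = 0.875000

Trapezoidal rule: (h/2)[f(x₀) + 2f(x₁) + 2f(x₂) + ... + f(xₙ)]

x_0 = 1.2500, f(x_0) = 4.362929, coefficient = 1
x_1 = 2.1250, f(x_1) = 17.792407, coefficient = 2
x_2 = 3.0000, f(x_2) = 60.256611, coefficient = 1

I ≈ (0.875000/2) × 100.204354 = 43.839405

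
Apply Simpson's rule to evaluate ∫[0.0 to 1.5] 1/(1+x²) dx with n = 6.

f(x) = 1/(1+x²)
a = 0.0, b = 1.5, n = 6
h = (b - a)/n = 0.250000

Simpson's rule: (h/3)[f(x₀) + 4f(x₁) + 2f(x₂) + ... + f(xₙ)]

x_0 = 0.0000, f(x_0) = 1.000000, coefficient = 1
x_1 = 0.2500, f(x_1) = 0.941176, coefficient = 4
x_2 = 0.5000, f(x_2) = 0.800000, coefficient = 2
x_3 = 0.7500, f(x_3) = 0.640000, coefficient = 4
x_4 = 1.0000, f(x_4) = 0.500000, coefficient = 2
x_5 = 1.2500, f(x_5) = 0.390244, coefficient = 4
x_6 = 1.5000, f(x_6) = 0.307692, coefficient = 1

I ≈ (0.250000/3) × 11.793374 = 0.982781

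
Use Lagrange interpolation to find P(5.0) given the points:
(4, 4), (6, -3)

Lagrange interpolation formula:
P(x) = Σ yᵢ × Lᵢ(x)
where Lᵢ(x) = Π_{j≠i} (x - xⱼ)/(xᵢ - xⱼ)

L_0(5.0) = (5.0 - 6)/(4 - 6) = 0.500000
L_1(5.0) = (5.0 - 4)/(6 - 4) = 0.500000

P(5.0) = 4×L_0(5.0) + (-3)×L_1(5.0)
P(5.0) = 0.500000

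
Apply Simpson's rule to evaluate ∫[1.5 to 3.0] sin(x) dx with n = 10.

f(x) = sin(x)
a = 1.5, b = 3.0, n = 10
h = (b - a)/n = 0.150000

Simpson's rule: (h/3)[f(x₀) + 4f(x₁) + 2f(x₂) + ... + f(xₙ)]

x_0 = 1.5000, f(x_0) = 0.997495, coefficient = 1
x_1 = 1.6500, f(x_1) = 0.996865, coefficient = 4
x_2 = 1.8000, f(x_2) = 0.973848, coefficient = 2
x_3 = 1.9500, f(x_3) = 0.928960, coefficient = 4
x_4 = 2.1000, f(x_4) = 0.863209, coefficient = 2
x_5 = 2.2500, f(x_5) = 0.778073, coefficient = 4
x_6 = 2.4000, f(x_6) = 0.675463, coefficient = 2
x_7 = 2.5500, f(x_7) = 0.557684, coefficient = 4
x_8 = 2.7000, f(x_8) = 0.427380, coefficient = 2
x_9 = 2.8500, f(x_9) = 0.287478, coefficient = 4
x_10 = 3.0000, f(x_10) = 0.141120, coefficient = 1

I ≈ (0.150000/3) × 21.214654 = 1.060733
Exact value: 1.060730
Error: 0.000003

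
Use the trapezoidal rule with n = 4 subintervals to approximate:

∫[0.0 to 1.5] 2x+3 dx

f(x) = 2x+3
a = 0.0, b = 1.5, n = 4
h = (b - a)/n = 0.375000

Trapezoidal rule: (h/2)[f(x₀) + 2f(x₁) + 2f(x₂) + ... + f(xₙ)]

x_0 = 0.0000, f(x_0) = 3.000000, coefficient = 1
x_1 = 0.3750, f(x_1) = 3.750000, coefficient = 2
x_2 = 0.7500, f(x_2) = 4.500000, coefficient = 2
x_3 = 1.1250, f(x_3) = 5.250000, coefficient = 2
x_4 = 1.5000, f(x_4) = 6.000000, coefficient = 1

I ≈ (0.375000/2) × 36.000000 = 6.750000
Exact value: 6.750000
Error: 0.000000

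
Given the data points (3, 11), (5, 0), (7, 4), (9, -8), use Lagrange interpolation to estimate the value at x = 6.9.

Lagrange interpolation formula:
P(x) = Σ yᵢ × Lᵢ(x)
where Lᵢ(x) = Π_{j≠i} (x - xⱼ)/(xᵢ - xⱼ)

L_0(6.9) = (6.9 - 5)/(3 - 5) × (6.9 - 7)/(3 - 7) × (6.9 - 9)/(3 - 9) = -0.008312
L_1(6.9) = (6.9 - 3)/(5 - 3) × (6.9 - 7)/(5 - 7) × (6.9 - 9)/(5 - 9) = 0.051187
L_2(6.9) = (6.9 - 3)/(7 - 3) × (6.9 - 5)/(7 - 5) × (6.9 - 9)/(7 - 9) = 0.972563
L_3(6.9) = (6.9 - 3)/(9 - 3) × (6.9 - 5)/(9 - 5) × (6.9 - 7)/(9 - 7) = -0.015437

P(6.9) = 11×L_0(6.9) + 0×L_1(6.9) + 4×L_2(6.9) + (-8)×L_3(6.9)
P(6.9) = 3.922313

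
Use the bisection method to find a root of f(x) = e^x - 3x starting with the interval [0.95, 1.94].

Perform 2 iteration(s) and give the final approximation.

f(x) = e^x - 3x
Initial interval: [0.95, 1.94]

Iteration 1:
  c_1 = (0.950000 + 1.940000)/2 = 1.445000
  f(c_1) = f(1.445000) = -0.093148
  f(a) × f(c) ≥ 0, new interval: [1.445000, 1.940000]
Iteration 2:
  c_2 = (1.445000 + 1.940000)/2 = 1.692500
  f(c_2) = f(1.692500) = 0.355546
  f(a) × f(c) < 0, new interval: [1.445000, 1.692500]

After 2 iteration(s), the approximation is c_2 = 1.692500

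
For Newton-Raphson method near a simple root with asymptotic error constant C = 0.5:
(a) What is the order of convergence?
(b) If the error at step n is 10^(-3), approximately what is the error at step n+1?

(a) Newton-Raphson has quadratic (order 2) convergence near simple roots.
    This means |e_{n+1}| ≈ C|e_n|².

(b) With |e_n| = 10^(-3) and C = 0.5:
    |e_{n+1}| ≈ 0.5 × (10^(-3))² = 0.5 × 10^(-6)

(a) 2 (quadratic); (b) |e_{n+1}| ≈ 5.000e-07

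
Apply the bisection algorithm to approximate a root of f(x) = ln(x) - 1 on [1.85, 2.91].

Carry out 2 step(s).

f(x) = ln(x) - 1
Initial interval: [1.85, 2.91]

Iteration 1:
  c_1 = (1.850000 + 2.910000)/2 = 2.380000
  f(c_1) = f(2.380000) = -0.132900
  f(a) × f(c) ≥ 0, new interval: [2.380000, 2.910000]
Iteration 2:
  c_2 = (2.380000 + 2.910000)/2 = 2.645000
  f(c_2) = f(2.645000) = -0.027329
  f(a) × f(c) ≥ 0, new interval: [2.645000, 2.910000]

After 2 iteration(s), the approximation is c_2 = 2.645000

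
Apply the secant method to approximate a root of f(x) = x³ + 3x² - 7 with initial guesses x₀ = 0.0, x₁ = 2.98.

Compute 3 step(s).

f(x) = x³ + 3x² - 7
x₀ = 0.0, x₁ = 2.98

Secant formula: x_{n+1} = x_n - f(x_n)(x_n - x_{n-1})/(f(x_n) - f(x_{n-1}))

Iteration 1:
  f(0.000000) = -7.000000
  f(2.980000) = 46.104792
  x_2 = 2.980000 - 46.104792×(2.980000 - 0.000000)/(46.104792 - (-7.000000))
       = 0.392808
Iteration 2:
  f(2.980000) = 46.104792
  f(0.392808) = -6.476495
  x_3 = 0.392808 - (-6.476495)×(0.392808 - 2.980000)/(-6.476495 - 46.104792)
       = 0.711476
Iteration 3:
  f(0.392808) = -6.476495
  f(0.711476) = -5.121261
  x_4 = 0.711476 - (-5.121261)×(0.711476 - 0.392808)/(-5.121261 - (-6.476495))
       = 1.915679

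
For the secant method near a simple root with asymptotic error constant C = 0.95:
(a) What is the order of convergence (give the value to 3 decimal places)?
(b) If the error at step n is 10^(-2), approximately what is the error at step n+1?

(a) Secant method has superlinear convergence with order φ = (1+√5)/2 ≈ 1.618.
    This means |e_{n+1}| ≈ C|e_n|^1.618.

(b) With |e_n| = 10^(-2) and C = 0.95:
    |e_{n+1}| ≈ 0.95 × (10^(-2))^1.618 = 0.95 × 10^(-3.24)

(a) ≈ 1.618 (golden ratio); (b) |e_{n+1}| ≈ 5.516e-04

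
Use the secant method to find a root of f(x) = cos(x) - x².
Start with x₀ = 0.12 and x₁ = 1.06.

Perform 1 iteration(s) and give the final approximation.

f(x) = cos(x) - x²
x₀ = 0.12, x₁ = 1.06

Secant formula: x_{n+1} = x_n - f(x_n)(x_n - x_{n-1})/(f(x_n) - f(x_{n-1}))

Iteration 1:
  f(0.120000) = 0.978409
  f(1.060000) = -0.634728
  x_2 = 1.060000 - (-0.634728)×(1.060000 - 0.120000)/(-0.634728 - 0.978409)
       = 0.690134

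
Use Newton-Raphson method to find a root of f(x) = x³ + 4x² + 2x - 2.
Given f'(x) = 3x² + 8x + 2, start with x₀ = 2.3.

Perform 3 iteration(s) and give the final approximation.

f(x) = x³ + 4x² + 2x - 2
f'(x) = 3x² + 8x + 2
x₀ = 2.3

Newton-Raphson formula: x_{n+1} = x_n - f(x_n)/f'(x_n)

Iteration 1:
  f(2.300000) = 35.927000
  f'(2.300000) = 36.270000
  x_1 = 2.300000 - 35.927000/36.270000 = 1.309457
Iteration 2:
  f(1.309457) = 9.722919
  f'(1.309457) = 17.619687
  x_2 = 1.309457 - 9.722919/17.619687 = 0.757636
Iteration 3:
  f(0.757636) = 2.246209
  f'(0.757636) = 9.783119
  x_3 = 0.757636 - 2.246209/9.783119 = 0.528035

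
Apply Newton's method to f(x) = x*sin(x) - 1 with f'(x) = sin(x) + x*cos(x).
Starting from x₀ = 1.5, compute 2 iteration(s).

f(x) = x*sin(x) - 1
f'(x) = sin(x) + x*cos(x)
x₀ = 1.5

Newton-Raphson formula: x_{n+1} = x_n - f(x_n)/f'(x_n)

Iteration 1:
  f(1.500000) = 0.496242
  f'(1.500000) = 1.103601
  x_1 = 1.500000 - 0.496242/1.103601 = 1.050342
Iteration 2:
  f(1.050342) = -0.088730
  f'(1.050342) = 1.389902
  x_2 = 1.050342 - (-0.088730)/1.389902 = 1.114181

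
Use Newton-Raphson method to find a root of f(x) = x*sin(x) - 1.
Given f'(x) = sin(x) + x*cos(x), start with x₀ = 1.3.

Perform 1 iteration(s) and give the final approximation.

f(x) = x*sin(x) - 1
f'(x) = sin(x) + x*cos(x)
x₀ = 1.3

Newton-Raphson formula: x_{n+1} = x_n - f(x_n)/f'(x_n)

Iteration 1:
  f(1.300000) = 0.252626
  f'(1.300000) = 1.311307
  x_1 = 1.300000 - 0.252626/1.311307 = 1.107348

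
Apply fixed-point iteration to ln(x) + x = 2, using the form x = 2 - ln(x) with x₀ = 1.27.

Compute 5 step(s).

Equation: ln(x) + x = 2
Fixed-point form: x = 2 - ln(x)
x₀ = 1.27

x_1 = g(1.270000) = 1.760983
x_2 = g(1.760983) = 1.434128
x_3 = g(1.434128) = 1.639443
x_4 = g(1.639443) = 1.505643
x_5 = g(1.505643) = 1.590780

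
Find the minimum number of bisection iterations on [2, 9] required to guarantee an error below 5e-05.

We need (b-a)/2^n ≤ 5e-05
(9 - 2)/2^n ≤ 5e-05
7/2^n ≤ 5e-05
2^n ≥ 140000
n ≥ log₂(140000) = 17.10
n ≥ 18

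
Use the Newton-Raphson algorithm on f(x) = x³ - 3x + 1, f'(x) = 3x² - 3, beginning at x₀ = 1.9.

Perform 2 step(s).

f(x) = x³ - 3x + 1
f'(x) = 3x² - 3
x₀ = 1.9

Newton-Raphson formula: x_{n+1} = x_n - f(x_n)/f'(x_n)

Iteration 1:
  f(1.900000) = 2.159000
  f'(1.900000) = 7.830000
  x_1 = 1.900000 - 2.159000/7.830000 = 1.624266
Iteration 2:
  f(1.624266) = 0.412404
  f'(1.624266) = 4.914717
  x_2 = 1.624266 - 0.412404/4.914717 = 1.540354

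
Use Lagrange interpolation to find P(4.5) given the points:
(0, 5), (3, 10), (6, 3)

Lagrange interpolation formula:
P(x) = Σ yᵢ × Lᵢ(x)
where Lᵢ(x) = Π_{j≠i} (x - xⱼ)/(xᵢ - xⱼ)

L_0(4.5) = (4.5 - 3)/(0 - 3) × (4.5 - 6)/(0 - 6) = -0.125000
L_1(4.5) = (4.5 - 0)/(3 - 0) × (4.5 - 6)/(3 - 6) = 0.750000
L_2(4.5) = (4.5 - 0)/(6 - 0) × (4.5 - 3)/(6 - 3) = 0.375000

P(4.5) = 5×L_0(4.5) + 10×L_1(4.5) + 3×L_2(4.5)
P(4.5) = 8.000000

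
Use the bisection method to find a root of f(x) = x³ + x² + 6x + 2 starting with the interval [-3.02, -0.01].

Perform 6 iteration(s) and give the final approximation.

f(x) = x³ + x² + 6x + 2
Initial interval: [-3.02, -0.01]

Iteration 1:
  c_1 = (-3.020000 + (-0.010000))/2 = -1.515000
  f(c_1) = f(-1.515000) = -8.272041
  f(a) × f(c) ≥ 0, new interval: [-1.515000, -0.010000]
Iteration 2:
  c_2 = (-1.515000 + (-0.010000))/2 = -0.762500
  f(c_2) = f(-0.762500) = -2.436916
  f(a) × f(c) ≥ 0, new interval: [-0.762500, -0.010000]
Iteration 3:
  c_3 = (-0.762500 + (-0.010000))/2 = -0.386250
  f(c_3) = f(-0.386250) = -0.225935
  f(a) × f(c) ≥ 0, new interval: [-0.386250, -0.010000]
Iteration 4:
  c_4 = (-0.386250 + (-0.010000))/2 = -0.198125
  f(c_4) = f(-0.198125) = 0.842726
  f(a) × f(c) < 0, new interval: [-0.386250, -0.198125]
Iteration 5:
  c_5 = (-0.386250 + (-0.198125))/2 = -0.292187
  f(c_5) = f(-0.292187) = 0.307303
  f(a) × f(c) < 0, new interval: [-0.386250, -0.292187]
Iteration 6:
  c_6 = (-0.386250 + (-0.292187))/2 = -0.339219
  f(c_6) = f(-0.339219) = 0.040723
  f(a) × f(c) < 0, new interval: [-0.386250, -0.339219]

After 6 iteration(s), the approximation is c_6 = -0.339219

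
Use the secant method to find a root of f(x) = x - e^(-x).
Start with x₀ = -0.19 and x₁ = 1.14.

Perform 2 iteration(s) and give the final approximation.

f(x) = x - e^(-x)
x₀ = -0.19, x₁ = 1.14

Secant formula: x_{n+1} = x_n - f(x_n)(x_n - x_{n-1})/(f(x_n) - f(x_{n-1}))

Iteration 1:
  f(-0.190000) = -1.399250
  f(1.140000) = 0.820181
  x_2 = 1.140000 - 0.820181×(1.140000 - (-0.190000))/(0.820181 - (-1.399250))
       = 0.648504
Iteration 2:
  f(1.140000) = 0.820181
  f(0.648504) = 0.125677
  x_3 = 0.648504 - 0.125677×(0.648504 - 1.140000)/(0.125677 - 0.820181)
       = 0.559563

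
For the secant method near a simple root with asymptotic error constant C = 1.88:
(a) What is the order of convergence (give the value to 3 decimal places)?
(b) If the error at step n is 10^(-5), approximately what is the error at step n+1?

(a) Secant method has superlinear convergence with order φ = (1+√5)/2 ≈ 1.618.
    This means |e_{n+1}| ≈ C|e_n|^1.618.

(b) With |e_n| = 10^(-5) and C = 1.88:
    |e_{n+1}| ≈ 1.88 × (10^(-5))^1.618 = 1.88 × 10^(-8.09)

(a) ≈ 1.618 (golden ratio); (b) |e_{n+1}| ≈ 1.528e-08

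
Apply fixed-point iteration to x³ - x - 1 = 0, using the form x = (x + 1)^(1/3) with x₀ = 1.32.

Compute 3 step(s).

Equation: x³ - x - 1 = 0
Fixed-point form: x = (x + 1)^(1/3)
x₀ = 1.32

x_1 = g(1.320000) = 1.323821
x_2 = g(1.323821) = 1.324548
x_3 = g(1.324548) = 1.324686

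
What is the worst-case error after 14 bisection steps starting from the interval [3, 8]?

Bisection error bound: |error| ≤ (b-a)/2^n
|error| ≤ (8 - 3)/2^14 = 5/2^14
|error| ≤ 0.0003051758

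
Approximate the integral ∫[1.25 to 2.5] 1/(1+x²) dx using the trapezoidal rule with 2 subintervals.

f(x) = 1/(1+x²)
a = 1.25, b = 2.5, n = 2
h = (b - a)/n = 0.625000

Trapezoidal rule: (h/2)[f(x₀) + 2f(x₁) + 2f(x₂) + ... + f(xₙ)]

x_0 = 1.2500, f(x_0) = 0.390244, coefficient = 1
x_1 = 1.8750, f(x_1) = 0.221453, coefficient = 2
x_2 = 2.5000, f(x_2) = 0.137931, coefficient = 1

I ≈ (0.625000/2) × 0.971082 = 0.303463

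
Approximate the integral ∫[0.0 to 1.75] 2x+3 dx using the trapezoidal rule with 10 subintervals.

f(x) = 2x+3
a = 0.0, b = 1.75, n = 10
h = (b - a)/n = 0.175000

Trapezoidal rule: (h/2)[f(x₀) + 2f(x₁) + 2f(x₂) + ... + f(xₙ)]

x_0 = 0.0000, f(x_0) = 3.000000, coefficient = 1
x_1 = 0.1750, f(x_1) = 3.350000, coefficient = 2
x_2 = 0.3500, f(x_2) = 3.700000, coefficient = 2
x_3 = 0.5250, f(x_3) = 4.050000, coefficient = 2
x_4 = 0.7000, f(x_4) = 4.400000, coefficient = 2
x_5 = 0.8750, f(x_5) = 4.750000, coefficient = 2
x_6 = 1.0500, f(x_6) = 5.100000, coefficient = 2
x_7 = 1.2250, f(x_7) = 5.450000, coefficient = 2
x_8 = 1.4000, f(x_8) = 5.800000, coefficient = 2
x_9 = 1.5750, f(x_9) = 6.150000, coefficient = 2
x_10 = 1.7500, f(x_10) = 6.500000, coefficient = 1

I ≈ (0.175000/2) × 95.000000 = 8.312500
Exact value: 8.312500
Error: 0.000000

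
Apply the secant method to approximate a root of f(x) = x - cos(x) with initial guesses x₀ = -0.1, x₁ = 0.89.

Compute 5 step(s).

f(x) = x - cos(x)
x₀ = -0.1, x₁ = 0.89

Secant formula: x_{n+1} = x_n - f(x_n)(x_n - x_{n-1})/(f(x_n) - f(x_{n-1}))

Iteration 1:
  f(-0.100000) = -1.095004
  f(0.890000) = 0.260588
  x_2 = 0.890000 - 0.260588×(0.890000 - (-0.100000))/(0.260588 - (-1.095004))
       = 0.699690
Iteration 2:
  f(0.890000) = 0.260588
  f(0.699690) = -0.065351
  x_3 = 0.699690 - (-0.065351)×(0.699690 - 0.890000)/(-0.065351 - 0.260588)
       = 0.737848
Iteration 3:
  f(0.699690) = -0.065351
  f(0.737848) = -0.002070
  x_4 = 0.737848 - (-0.002070)×(0.737848 - 0.699690)/(-0.002070 - (-0.065351))
       = 0.739096
Iteration 4:
  f(0.737848) = -0.002070
  f(0.739096) = 0.000018
  x_5 = 0.739096 - 0.000018×(0.739096 - 0.737848)/(0.000018 - (-0.002070))
       = 0.739085
Iteration 5:
  f(0.739096) = 0.000018
  f(0.739085) = 0.000000
  x_6 = 0.739085 - 0.000000×(0.739085 - 0.739096)/(0.000000 - 0.000018)
       = 0.739085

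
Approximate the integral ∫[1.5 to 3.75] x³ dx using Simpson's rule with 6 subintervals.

f(x) = x³
a = 1.5, b = 3.75, n = 6
h = (b - a)/n = 0.375000

Simpson's rule: (h/3)[f(x₀) + 4f(x₁) + 2f(x₂) + ... + f(xₙ)]

x_0 = 1.5000, f(x_0) = 3.375000, coefficient = 1
x_1 = 1.8750, f(x_1) = 6.591797, coefficient = 4
x_2 = 2.2500, f(x_2) = 11.390625, coefficient = 2
x_3 = 2.6250, f(x_3) = 18.087891, coefficient = 4
x_4 = 3.0000, f(x_4) = 27.000000, coefficient = 2
x_5 = 3.3750, f(x_5) = 38.443359, coefficient = 4
x_6 = 3.7500, f(x_6) = 52.734375, coefficient = 1

I ≈ (0.375000/3) × 385.382812 = 48.172852
Exact value: 48.172852
Error: 0.000000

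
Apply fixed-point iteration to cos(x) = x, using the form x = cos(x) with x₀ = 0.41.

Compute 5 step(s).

Equation: cos(x) = x
Fixed-point form: x = cos(x)
x₀ = 0.41

x_1 = g(0.410000) = 0.917121
x_2 = g(0.917121) = 0.608108
x_3 = g(0.608108) = 0.820730
x_4 = g(0.820730) = 0.681687
x_5 = g(0.681687) = 0.776511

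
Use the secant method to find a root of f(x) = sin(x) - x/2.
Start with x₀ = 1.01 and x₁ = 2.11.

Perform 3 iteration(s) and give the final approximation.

f(x) = sin(x) - x/2
x₀ = 1.01, x₁ = 2.11

Secant formula: x_{n+1} = x_n - f(x_n)(x_n - x_{n-1})/(f(x_n) - f(x_{n-1}))

Iteration 1:
  f(1.010000) = 0.341832
  f(2.110000) = -0.196882
  x_2 = 2.110000 - (-0.196882)×(2.110000 - 1.010000)/(-0.196882 - 0.341832)
       = 1.707986
Iteration 2:
  f(2.110000) = -0.196882
  f(1.707986) = 0.136611
  x_3 = 1.707986 - 0.136611×(1.707986 - 2.110000)/(0.136611 - (-0.196882))
       = 1.872666
Iteration 3:
  f(1.707986) = 0.136611
  f(1.872666) = 0.018449
  x_4 = 1.872666 - 0.018449×(1.872666 - 1.707986)/(0.018449 - 0.136611)
       = 1.898378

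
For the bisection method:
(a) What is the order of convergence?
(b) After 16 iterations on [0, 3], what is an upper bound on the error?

(a) Bisection has linear (order 1) convergence; the error is halved each step.

(b) Error bound = (b-a)/2^n = (3 - 0)/2^{16}
    = 3/2^{16}

(a) 1 (linear); (b) error ≤ 4.58e-05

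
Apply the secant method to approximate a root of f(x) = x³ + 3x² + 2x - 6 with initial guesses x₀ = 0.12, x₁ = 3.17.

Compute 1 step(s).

f(x) = x³ + 3x² + 2x - 6
x₀ = 0.12, x₁ = 3.17

Secant formula: x_{n+1} = x_n - f(x_n)(x_n - x_{n-1})/(f(x_n) - f(x_{n-1}))

Iteration 1:
  f(0.120000) = -5.715072
  f(3.170000) = 62.341713
  x_2 = 3.170000 - 62.341713×(3.170000 - 0.120000)/(62.341713 - (-5.715072))
       = 0.376124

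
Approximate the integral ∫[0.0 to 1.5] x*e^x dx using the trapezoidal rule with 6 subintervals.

f(x) = x*e^x
a = 0.0, b = 1.5, n = 6
h = (b - a)/n = 0.250000

Trapezoidal rule: (h/2)[f(x₀) + 2f(x₁) + 2f(x₂) + ... + f(xₙ)]

x_0 = 0.0000, f(x_0) = 0.000000, coefficient = 1
x_1 = 0.2500, f(x_1) = 0.321006, coefficient = 2
x_2 = 0.5000, f(x_2) = 0.824361, coefficient = 2
x_3 = 0.7500, f(x_3) = 1.587750, coefficient = 2
x_4 = 1.0000, f(x_4) = 2.718282, coefficient = 2
x_5 = 1.2500, f(x_5) = 4.362929, coefficient = 2
x_6 = 1.5000, f(x_6) = 6.722534, coefficient = 1

I ≈ (0.250000/2) × 26.351189 = 3.293899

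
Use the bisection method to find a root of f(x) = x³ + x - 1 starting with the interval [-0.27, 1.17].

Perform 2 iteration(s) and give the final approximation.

f(x) = x³ + x - 1
Initial interval: [-0.27, 1.17]

Iteration 1:
  c_1 = (-0.270000 + 1.170000)/2 = 0.450000
  f(c_1) = f(0.450000) = -0.458875
  f(a) × f(c) ≥ 0, new interval: [0.450000, 1.170000]
Iteration 2:
  c_2 = (0.450000 + 1.170000)/2 = 0.810000
  f(c_2) = f(0.810000) = 0.341441
  f(a) × f(c) < 0, new interval: [0.450000, 0.810000]

After 2 iteration(s), the approximation is c_2 = 0.810000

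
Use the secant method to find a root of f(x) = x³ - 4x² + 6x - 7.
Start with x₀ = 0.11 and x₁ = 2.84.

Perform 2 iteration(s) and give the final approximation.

f(x) = x³ - 4x² + 6x - 7
x₀ = 0.11, x₁ = 2.84

Secant formula: x_{n+1} = x_n - f(x_n)(x_n - x_{n-1})/(f(x_n) - f(x_{n-1}))

Iteration 1:
  f(0.110000) = -6.387069
  f(2.840000) = 0.683904
  x_2 = 2.840000 - 0.683904×(2.840000 - 0.110000)/(0.683904 - (-6.387069))
       = 2.575955
Iteration 2:
  f(2.840000) = 0.683904
  f(2.575955) = -0.993586
  x_3 = 2.575955 - (-0.993586)×(2.575955 - 2.840000)/(-0.993586 - 0.683904)
       = 2.732350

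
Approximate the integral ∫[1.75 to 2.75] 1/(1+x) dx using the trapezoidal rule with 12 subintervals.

f(x) = 1/(1+x)
a = 1.75, b = 2.75, n = 12
h = (b - a)/n = 0.083333

Trapezoidal rule: (h/2)[f(x₀) + 2f(x₁) + 2f(x₂) + ... + f(xₙ)]

x_0 = 1.7500, f(x_0) = 0.363636, coefficient = 1
x_1 = 1.8333, f(x_1) = 0.352941, coefficient = 2
x_2 = 1.9167, f(x_2) = 0.342857, coefficient = 2
x_3 = 2.0000, f(x_3) = 0.333333, coefficient = 2
x_4 = 2.0833, f(x_4) = 0.324324, coefficient = 2
x_5 = 2.1667, f(x_5) = 0.315789, coefficient = 2
x_6 = 2.2500, f(x_6) = 0.307692, coefficient = 2
x_7 = 2.3333, f(x_7) = 0.300000, coefficient = 2
x_8 = 2.4167, f(x_8) = 0.292683, coefficient = 2
x_9 = 2.5000, f(x_9) = 0.285714, coefficient = 2
x_10 = 2.5833, f(x_10) = 0.279070, coefficient = 2
x_11 = 2.6667, f(x_11) = 0.272727, coefficient = 2
x_12 = 2.7500, f(x_12) = 0.266667, coefficient = 1

I ≈ (0.083333/2) × 7.444567 = 0.310190
Exact value: 0.310155
Error: 0.000035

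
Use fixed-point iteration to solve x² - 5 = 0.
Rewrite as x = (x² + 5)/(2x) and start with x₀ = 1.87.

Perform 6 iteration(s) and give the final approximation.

Equation: x² - 5 = 0
Fixed-point form: x = (x² + 5)/(2x)
x₀ = 1.87

x_1 = g(1.870000) = 2.271898
x_2 = g(2.271898) = 2.236351
x_3 = g(2.236351) = 2.236068
x_4 = g(2.236068) = 2.236068
x_5 = g(2.236068) = 2.236068
x_6 = g(2.236068) = 2.236068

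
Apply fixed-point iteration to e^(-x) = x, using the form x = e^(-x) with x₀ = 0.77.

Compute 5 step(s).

Equation: e^(-x) = x
Fixed-point form: x = e^(-x)
x₀ = 0.77

x_1 = g(0.770000) = 0.463013
x_2 = g(0.463013) = 0.629384
x_3 = g(0.629384) = 0.532920
x_4 = g(0.532920) = 0.586889
x_5 = g(0.586889) = 0.556055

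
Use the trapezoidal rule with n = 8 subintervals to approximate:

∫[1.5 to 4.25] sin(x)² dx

f(x) = sin(x)²
a = 1.5, b = 4.25, n = 8
h = (b - a)/n = 0.343750

Trapezoidal rule: (h/2)[f(x₀) + 2f(x₁) + 2f(x₂) + ... + f(xₙ)]

x_0 = 1.5000, f(x_0) = 0.994996, coefficient = 1
x_1 = 1.8438, f(x_1) = 0.927328, coefficient = 2
x_2 = 2.1875, f(x_2) = 0.665512, coefficient = 2
x_3 = 2.5312, f(x_3) = 0.328499, coefficient = 2
x_4 = 2.8750, f(x_4) = 0.069404, coefficient = 2
x_5 = 3.2188, f(x_5) = 0.005941, coefficient = 2
x_6 = 3.5625, f(x_6) = 0.166945, coefficient = 2
x_7 = 3.9062, f(x_7) = 0.479265, coefficient = 2
x_8 = 4.2500, f(x_8) = 0.801006, coefficient = 1

I ≈ (0.343750/2) × 7.081791 = 1.217183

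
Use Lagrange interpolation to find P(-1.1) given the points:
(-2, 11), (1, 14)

Lagrange interpolation formula:
P(x) = Σ yᵢ × Lᵢ(x)
where Lᵢ(x) = Π_{j≠i} (x - xⱼ)/(xᵢ - xⱼ)

L_0(-1.1) = (-1.1 - 1)/(-2 - 1) = 0.700000
L_1(-1.1) = (-1.1 - (-2))/(1 - (-2)) = 0.300000

P(-1.1) = 11×L_0(-1.1) + 14×L_1(-1.1)
P(-1.1) = 11.900000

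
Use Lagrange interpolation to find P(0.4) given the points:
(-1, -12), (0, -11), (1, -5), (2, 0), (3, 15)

Lagrange interpolation formula:
P(x) = Σ yᵢ × Lᵢ(x)
where Lᵢ(x) = Π_{j≠i} (x - xⱼ)/(xᵢ - xⱼ)

L_0(0.4) = (0.4 - 0)/(-1 - 0) × (0.4 - 1)/(-1 - 1) × (0.4 - 2)/(-1 - 2) × (0.4 - 3)/(-1 - 3) = -0.041600
L_1(0.4) = (0.4 - (-1))/(0 - (-1)) × (0.4 - 1)/(0 - 1) × (0.4 - 2)/(0 - 2) × (0.4 - 3)/(0 - 3) = 0.582400
L_2(0.4) = (0.4 - (-1))/(1 - (-1)) × (0.4 - 0)/(1 - 0) × (0.4 - 2)/(1 - 2) × (0.4 - 3)/(1 - 3) = 0.582400
L_3(0.4) = (0.4 - (-1))/(2 - (-1)) × (0.4 - 0)/(2 - 0) × (0.4 - 1)/(2 - 1) × (0.4 - 3)/(2 - 3) = -0.145600
L_4(0.4) = (0.4 - (-1))/(3 - (-1)) × (0.4 - 0)/(3 - 0) × (0.4 - 1)/(3 - 1) × (0.4 - 2)/(3 - 2) = 0.022400

P(0.4) = (-12)×L_0(0.4) + (-11)×L_1(0.4) + (-5)×L_2(0.4) + 0×L_3(0.4) + 15×L_4(0.4)
P(0.4) = -8.483200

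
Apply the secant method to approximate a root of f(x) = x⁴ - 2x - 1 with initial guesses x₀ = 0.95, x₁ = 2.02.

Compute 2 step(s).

f(x) = x⁴ - 2x - 1
x₀ = 0.95, x₁ = 2.02

Secant formula: x_{n+1} = x_n - f(x_n)(x_n - x_{n-1})/(f(x_n) - f(x_{n-1}))

Iteration 1:
  f(0.950000) = -2.085494
  f(2.020000) = 11.609664
  x_2 = 2.020000 - 11.609664×(2.020000 - 0.950000)/(11.609664 - (-2.085494))
       = 1.112939
Iteration 2:
  f(2.020000) = 11.609664
  f(1.112939) = -1.691665
  x_3 = 1.112939 - (-1.691665)×(1.112939 - 2.020000)/(-1.691665 - 11.609664)
       = 1.228299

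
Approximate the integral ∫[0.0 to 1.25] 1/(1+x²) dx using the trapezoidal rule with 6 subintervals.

f(x) = 1/(1+x²)
a = 0.0, b = 1.25, n = 6
h = (b - a)/n = 0.208333

Trapezoidal rule: (h/2)[f(x₀) + 2f(x₁) + 2f(x₂) + ... + f(xₙ)]

x_0 = 0.0000, f(x_0) = 1.000000, coefficient = 1
x_1 = 0.2083, f(x_1) = 0.958403, coefficient = 2
x_2 = 0.4167, f(x_2) = 0.852071, coefficient = 2
x_3 = 0.6250, f(x_3) = 0.719101, coefficient = 2
x_4 = 0.8333, f(x_4) = 0.590164, coefficient = 2
x_5 = 1.0417, f(x_5) = 0.479600, coefficient = 2
x_6 = 1.2500, f(x_6) = 0.390244, coefficient = 1

I ≈ (0.208333/2) × 8.588922 = 0.894679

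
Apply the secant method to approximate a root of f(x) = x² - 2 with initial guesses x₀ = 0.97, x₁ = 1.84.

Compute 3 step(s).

f(x) = x² - 2
x₀ = 0.97, x₁ = 1.84

Secant formula: x_{n+1} = x_n - f(x_n)(x_n - x_{n-1})/(f(x_n) - f(x_{n-1}))

Iteration 1:
  f(0.970000) = -1.059100
  f(1.840000) = 1.385600
  x_2 = 1.840000 - 1.385600×(1.840000 - 0.970000)/(1.385600 - (-1.059100))
       = 1.346904
Iteration 2:
  f(1.840000) = 1.385600
  f(1.346904) = -0.185850
  x_3 = 1.346904 - (-0.185850)×(1.346904 - 1.840000)/(-0.185850 - 1.385600)
       = 1.405221
Iteration 3:
  f(1.346904) = -0.185850
  f(1.405221) = -0.025355
  x_4 = 1.405221 - (-0.025355)×(1.405221 - 1.346904)/(-0.025355 - (-0.185850))
       = 1.414434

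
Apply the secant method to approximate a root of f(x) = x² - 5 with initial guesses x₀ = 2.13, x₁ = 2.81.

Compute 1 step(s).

f(x) = x² - 5
x₀ = 2.13, x₁ = 2.81

Secant formula: x_{n+1} = x_n - f(x_n)(x_n - x_{n-1})/(f(x_n) - f(x_{n-1}))

Iteration 1:
  f(2.130000) = -0.463100
  f(2.810000) = 2.896100
  x_2 = 2.810000 - 2.896100×(2.810000 - 2.130000)/(2.896100 - (-0.463100))
       = 2.223745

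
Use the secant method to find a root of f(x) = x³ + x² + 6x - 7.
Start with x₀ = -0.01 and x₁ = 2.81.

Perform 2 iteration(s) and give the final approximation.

f(x) = x³ + x² + 6x - 7
x₀ = -0.01, x₁ = 2.81

Secant formula: x_{n+1} = x_n - f(x_n)(x_n - x_{n-1})/(f(x_n) - f(x_{n-1}))

Iteration 1:
  f(-0.010000) = -7.059901
  f(2.810000) = 39.944141
  x_2 = 2.810000 - 39.944141×(2.810000 - (-0.010000))/(39.944141 - (-7.059901))
       = 0.413558
Iteration 2:
  f(2.810000) = 39.944141
  f(0.413558) = -4.276894
  x_3 = 0.413558 - (-4.276894)×(0.413558 - 2.810000)/(-4.276894 - 39.944141)
       = 0.645333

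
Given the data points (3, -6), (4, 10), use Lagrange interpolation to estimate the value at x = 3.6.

Lagrange interpolation formula:
P(x) = Σ yᵢ × Lᵢ(x)
where Lᵢ(x) = Π_{j≠i} (x - xⱼ)/(xᵢ - xⱼ)

L_0(3.6) = (3.6 - 4)/(3 - 4) = 0.400000
L_1(3.6) = (3.6 - 3)/(4 - 3) = 0.600000

P(3.6) = (-6)×L_0(3.6) + 10×L_1(3.6)
P(3.6) = 3.600000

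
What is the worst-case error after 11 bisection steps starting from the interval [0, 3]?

Bisection error bound: |error| ≤ (b-a)/2^n
|error| ≤ (3 - 0)/2^11 = 3/2^11
|error| ≤ 0.0014648438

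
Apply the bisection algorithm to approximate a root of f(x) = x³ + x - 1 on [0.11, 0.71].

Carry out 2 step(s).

f(x) = x³ + x - 1
Initial interval: [0.11, 0.71]

Iteration 1:
  c_1 = (0.110000 + 0.710000)/2 = 0.410000
  f(c_1) = f(0.410000) = -0.521079
  f(a) × f(c) ≥ 0, new interval: [0.410000, 0.710000]
Iteration 2:
  c_2 = (0.410000 + 0.710000)/2 = 0.560000
  f(c_2) = f(0.560000) = -0.264384
  f(a) × f(c) ≥ 0, new interval: [0.560000, 0.710000]

After 2 iteration(s), the approximation is c_2 = 0.560000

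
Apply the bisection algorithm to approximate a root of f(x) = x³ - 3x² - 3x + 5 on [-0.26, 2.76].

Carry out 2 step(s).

f(x) = x³ - 3x² - 3x + 5
Initial interval: [-0.26, 2.76]

Iteration 1:
  c_1 = (-0.260000 + 2.760000)/2 = 1.250000
  f(c_1) = f(1.250000) = -1.484375
  f(a) × f(c) < 0, new interval: [-0.260000, 1.250000]
Iteration 2:
  c_2 = (-0.260000 + 1.250000)/2 = 0.495000
  f(c_2) = f(0.495000) = 2.901212
  f(a) × f(c) ≥ 0, new interval: [0.495000, 1.250000]

After 2 iteration(s), the approximation is c_2 = 0.495000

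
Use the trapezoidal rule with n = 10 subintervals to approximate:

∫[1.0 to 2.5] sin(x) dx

f(x) = sin(x)
a = 1.0, b = 2.5, n = 10
h = (b - a)/n = 0.150000

Trapezoidal rule: (h/2)[f(x₀) + 2f(x₁) + 2f(x₂) + ... + f(xₙ)]

x_0 = 1.0000, f(x_0) = 0.841471, coefficient = 1
x_1 = 1.1500, f(x_1) = 0.912764, coefficient = 2
x_2 = 1.3000, f(x_2) = 0.963558, coefficient = 2
x_3 = 1.4500, f(x_3) = 0.992713, coefficient = 2
x_4 = 1.6000, f(x_4) = 0.999574, coefficient = 2
x_5 = 1.7500, f(x_5) = 0.983986, coefficient = 2
x_6 = 1.9000, f(x_6) = 0.946300, coefficient = 2
x_7 = 2.0500, f(x_7) = 0.887362, coefficient = 2
x_8 = 2.2000, f(x_8) = 0.808496, coefficient = 2
x_9 = 2.3500, f(x_9) = 0.711473, coefficient = 2
x_10 = 2.5000, f(x_10) = 0.598472, coefficient = 1

I ≈ (0.150000/2) × 17.852397 = 1.338930
Exact value: 1.341446
Error: 0.002516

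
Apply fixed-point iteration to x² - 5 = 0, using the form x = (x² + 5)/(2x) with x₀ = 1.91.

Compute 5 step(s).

Equation: x² - 5 = 0
Fixed-point form: x = (x² + 5)/(2x)
x₀ = 1.91

x_1 = g(1.910000) = 2.263901
x_2 = g(2.263901) = 2.236239
x_3 = g(2.236239) = 2.236068
x_4 = g(2.236068) = 2.236068
x_5 = g(2.236068) = 2.236068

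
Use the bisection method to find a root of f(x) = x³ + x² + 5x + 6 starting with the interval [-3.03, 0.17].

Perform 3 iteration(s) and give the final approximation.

f(x) = x³ + x² + 5x + 6
Initial interval: [-3.03, 0.17]

Iteration 1:
  c_1 = (-3.030000 + 0.170000)/2 = -1.430000
  f(c_1) = f(-1.430000) = -2.029307
  f(a) × f(c) ≥ 0, new interval: [-1.430000, 0.170000]
Iteration 2:
  c_2 = (-1.430000 + 0.170000)/2 = -0.630000
  f(c_2) = f(-0.630000) = 2.996853
  f(a) × f(c) < 0, new interval: [-1.430000, -0.630000]
Iteration 3:
  c_3 = (-1.430000 + (-0.630000))/2 = -1.030000
  f(c_3) = f(-1.030000) = 0.818173
  f(a) × f(c) < 0, new interval: [-1.430000, -1.030000]

After 3 iteration(s), the approximation is c_3 = -1.030000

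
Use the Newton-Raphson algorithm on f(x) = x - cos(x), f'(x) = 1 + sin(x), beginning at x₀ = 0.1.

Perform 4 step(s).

f(x) = x - cos(x)
f'(x) = 1 + sin(x)
x₀ = 0.1

Newton-Raphson formula: x_{n+1} = x_n - f(x_n)/f'(x_n)

Iteration 1:
  f(0.100000) = -0.895004
  f'(0.100000) = 1.099833
  x_1 = 0.100000 - (-0.895004)/1.099833 = 0.913763
Iteration 2:
  f(0.913763) = 0.302993
  f'(0.913763) = 1.791808
  x_2 = 0.913763 - 0.302993/1.791808 = 0.744664
Iteration 3:
  f(0.744664) = 0.009349
  f'(0.744664) = 1.677725
  x_3 = 0.744664 - 0.009349/1.677725 = 0.739092
Iteration 4:
  f(0.739092) = 0.000011
  f'(0.739092) = 1.673617
  x_4 = 0.739092 - 0.000011/1.673617 = 0.739085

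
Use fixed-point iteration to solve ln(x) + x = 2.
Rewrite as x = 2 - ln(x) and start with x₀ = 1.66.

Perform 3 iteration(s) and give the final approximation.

Equation: ln(x) + x = 2
Fixed-point form: x = 2 - ln(x)
x₀ = 1.66

x_1 = g(1.660000) = 1.493182
x_2 = g(1.493182) = 1.599090
x_3 = g(1.599090) = 1.530565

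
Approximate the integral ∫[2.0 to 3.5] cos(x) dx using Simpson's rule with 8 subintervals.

f(x) = cos(x)
a = 2.0, b = 3.5, n = 8
h = (b - a)/n = 0.187500

Simpson's rule: (h/3)[f(x₀) + 4f(x₁) + 2f(x₂) + ... + f(xₙ)]

x_0 = 2.0000, f(x_0) = -0.416147, coefficient = 1
x_1 = 2.1875, f(x_1) = -0.578349, coefficient = 4
x_2 = 2.3750, f(x_2) = -0.720278, coefficient = 2
x_3 = 2.5625, f(x_3) = -0.836960, coefficient = 4
x_4 = 2.7500, f(x_4) = -0.924302, coefficient = 2
x_5 = 2.9375, f(x_5) = -0.979245, coefficient = 4
x_6 = 3.1250, f(x_6) = -0.999862, coefficient = 2
x_7 = 3.3125, f(x_7) = -0.985431, coefficient = 4
x_8 = 3.5000, f(x_8) = -0.936457, coefficient = 1

I ≈ (0.187500/3) × -20.161429 = -1.260089
Exact value: -1.260081
Error: 0.000009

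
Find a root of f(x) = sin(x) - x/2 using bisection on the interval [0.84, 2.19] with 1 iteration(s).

f(x) = sin(x) - x/2
Initial interval: [0.84, 2.19]

Iteration 1:
  c_1 = (0.840000 + 2.190000)/2 = 1.515000
  f(c_1) = f(1.515000) = 0.240944
  f(a) × f(c) ≥ 0, new interval: [1.515000, 2.190000]

After 1 iteration(s), the approximation is c_1 = 1.515000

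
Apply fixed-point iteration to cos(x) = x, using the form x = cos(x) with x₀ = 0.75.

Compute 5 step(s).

Equation: cos(x) = x
Fixed-point form: x = cos(x)
x₀ = 0.75

x_1 = g(0.750000) = 0.731689
x_2 = g(0.731689) = 0.744047
x_3 = g(0.744047) = 0.735734
x_4 = g(0.735734) = 0.741339
x_5 = g(0.741339) = 0.737565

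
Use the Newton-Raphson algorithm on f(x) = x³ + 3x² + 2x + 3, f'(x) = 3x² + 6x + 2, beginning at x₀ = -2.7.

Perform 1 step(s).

f(x) = x³ + 3x² + 2x + 3
f'(x) = 3x² + 6x + 2
x₀ = -2.7

Newton-Raphson formula: x_{n+1} = x_n - f(x_n)/f'(x_n)

Iteration 1:
  f(-2.700000) = -0.213000
  f'(-2.700000) = 7.670000
  x_1 = -2.700000 - (-0.213000)/7.670000 = -2.672229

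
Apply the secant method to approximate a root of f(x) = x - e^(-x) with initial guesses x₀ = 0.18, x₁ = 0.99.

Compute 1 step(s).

f(x) = x - e^(-x)
x₀ = 0.18, x₁ = 0.99

Secant formula: x_{n+1} = x_n - f(x_n)(x_n - x_{n-1})/(f(x_n) - f(x_{n-1}))

Iteration 1:
  f(0.180000) = -0.655270
  f(0.990000) = 0.618423
  x_2 = 0.990000 - 0.618423×(0.990000 - 0.180000)/(0.618423 - (-0.655270))
       = 0.596716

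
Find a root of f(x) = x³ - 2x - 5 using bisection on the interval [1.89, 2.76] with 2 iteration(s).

f(x) = x³ - 2x - 5
Initial interval: [1.89, 2.76]

Iteration 1:
  c_1 = (1.890000 + 2.760000)/2 = 2.325000
  f(c_1) = f(2.325000) = 2.918078
  f(a) × f(c) < 0, new interval: [1.890000, 2.325000]
Iteration 2:
  c_2 = (1.890000 + 2.325000)/2 = 2.107500
  f(c_2) = f(2.107500) = 0.145580
  f(a) × f(c) < 0, new interval: [1.890000, 2.107500]

After 2 iteration(s), the approximation is c_2 = 2.107500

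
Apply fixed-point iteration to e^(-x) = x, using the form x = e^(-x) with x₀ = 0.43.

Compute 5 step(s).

Equation: e^(-x) = x
Fixed-point form: x = e^(-x)
x₀ = 0.43

x_1 = g(0.430000) = 0.650509
x_2 = g(0.650509) = 0.521780
x_3 = g(0.521780) = 0.593463
x_4 = g(0.593463) = 0.552411
x_5 = g(0.552411) = 0.575561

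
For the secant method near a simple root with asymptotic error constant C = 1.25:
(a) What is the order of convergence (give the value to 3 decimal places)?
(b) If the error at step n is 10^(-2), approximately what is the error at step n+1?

(a) Secant method has superlinear convergence with order φ = (1+√5)/2 ≈ 1.618.
    This means |e_{n+1}| ≈ C|e_n|^1.618.

(b) With |e_n| = 10^(-2) and C = 1.25:
    |e_{n+1}| ≈ 1.25 × (10^(-2))^1.618 = 1.25 × 10^(-3.24)

(a) ≈ 1.618 (golden ratio); (b) |e_{n+1}| ≈ 7.258e-04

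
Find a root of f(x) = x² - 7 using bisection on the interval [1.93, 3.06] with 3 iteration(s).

f(x) = x² - 7
Initial interval: [1.93, 3.06]

Iteration 1:
  c_1 = (1.930000 + 3.060000)/2 = 2.495000
  f(c_1) = f(2.495000) = -0.774975
  f(a) × f(c) ≥ 0, new interval: [2.495000, 3.060000]
Iteration 2:
  c_2 = (2.495000 + 3.060000)/2 = 2.777500
  f(c_2) = f(2.777500) = 0.714506
  f(a) × f(c) < 0, new interval: [2.495000, 2.777500]
Iteration 3:
  c_3 = (2.495000 + 2.777500)/2 = 2.636250
  f(c_3) = f(2.636250) = -0.050186
  f(a) × f(c) ≥ 0, new interval: [2.636250, 2.777500]

After 3 iteration(s), the approximation is c_3 = 2.636250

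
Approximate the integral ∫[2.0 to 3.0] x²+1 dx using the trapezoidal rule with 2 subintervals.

f(x) = x²+1
a = 2.0, b = 3.0, n = 2
h = (b - a)/n = 0.500000

Trapezoidal rule: (h/2)[f(x₀) + 2f(x₁) + 2f(x₂) + ... + f(xₙ)]

x_0 = 2.0000, f(x_0) = 5.000000, coefficient = 1
x_1 = 2.5000, f(x_1) = 7.250000, coefficient = 2
x_2 = 3.0000, f(x_2) = 10.000000, coefficient = 1

I ≈ (0.500000/2) × 29.500000 = 7.375000
Exact value: 7.333333
Error: 0.041667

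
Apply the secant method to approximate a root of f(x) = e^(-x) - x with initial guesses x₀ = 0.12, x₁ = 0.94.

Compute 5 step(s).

f(x) = e^(-x) - x
x₀ = 0.12, x₁ = 0.94

Secant formula: x_{n+1} = x_n - f(x_n)(x_n - x_{n-1})/(f(x_n) - f(x_{n-1}))

Iteration 1:
  f(0.120000) = 0.766920
  f(0.940000) = -0.549372
  x_2 = 0.940000 - (-0.549372)×(0.940000 - 0.120000)/(-0.549372 - 0.766920)
       = 0.597762
Iteration 2:
  f(0.940000) = -0.549372
  f(0.597762) = -0.047721
  x_3 = 0.597762 - (-0.047721)×(0.597762 - 0.940000)/(-0.047721 - (-0.549372))
       = 0.565206
Iteration 3:
  f(0.597762) = -0.047721
  f(0.565206) = 0.003037
  x_4 = 0.565206 - 0.003037×(0.565206 - 0.597762)/(0.003037 - (-0.047721))
       = 0.567154
Iteration 4:
  f(0.565206) = 0.003037
  f(0.567154) = -0.000017
  x_5 = 0.567154 - (-0.000017)×(0.567154 - 0.565206)/(-0.000017 - 0.003037)
       = 0.567143
Iteration 5:
  f(0.567154) = -0.000017
  f(0.567143) = 0.000000
  x_6 = 0.567143 - 0.000000×(0.567143 - 0.567154)/(0.000000 - (-0.000017))
       = 0.567143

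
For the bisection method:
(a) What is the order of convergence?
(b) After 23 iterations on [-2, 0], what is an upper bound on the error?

(a) Bisection has linear (order 1) convergence; the error is halved each step.

(b) Error bound = (b-a)/2^n = (0 - (-2))/2^{23}
    = 2/2^{23}

(a) 1 (linear); (b) error ≤ 2.38e-07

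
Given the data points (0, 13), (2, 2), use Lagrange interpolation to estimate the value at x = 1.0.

Lagrange interpolation formula:
P(x) = Σ yᵢ × Lᵢ(x)
where Lᵢ(x) = Π_{j≠i} (x - xⱼ)/(xᵢ - xⱼ)

L_0(1.0) = (1.0 - 2)/(0 - 2) = 0.500000
L_1(1.0) = (1.0 - 0)/(2 - 0) = 0.500000

P(1.0) = 13×L_0(1.0) + 2×L_1(1.0)
P(1.0) = 7.500000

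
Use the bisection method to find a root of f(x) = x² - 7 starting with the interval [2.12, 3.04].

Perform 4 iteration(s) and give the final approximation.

f(x) = x² - 7
Initial interval: [2.12, 3.04]

Iteration 1:
  c_1 = (2.120000 + 3.040000)/2 = 2.580000
  f(c_1) = f(2.580000) = -0.343600
  f(a) × f(c) ≥ 0, new interval: [2.580000, 3.040000]
Iteration 2:
  c_2 = (2.580000 + 3.040000)/2 = 2.810000
  f(c_2) = f(2.810000) = 0.896100
  f(a) × f(c) < 0, new interval: [2.580000, 2.810000]
Iteration 3:
  c_3 = (2.580000 + 2.810000)/2 = 2.695000
  f(c_3) = f(2.695000) = 0.263025
  f(a) × f(c) < 0, new interval: [2.580000, 2.695000]
Iteration 4:
  c_4 = (2.580000 + 2.695000)/2 = 2.637500
  f(c_4) = f(2.637500) = -0.043594
  f(a) × f(c) ≥ 0, new interval: [2.637500, 2.695000]

After 4 iteration(s), the approximation is c_4 = 2.637500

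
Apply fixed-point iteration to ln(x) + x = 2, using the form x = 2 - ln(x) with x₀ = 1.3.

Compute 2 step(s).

Equation: ln(x) + x = 2
Fixed-point form: x = 2 - ln(x)
x₀ = 1.3

x_1 = g(1.300000) = 1.737636
x_2 = g(1.737636) = 1.447475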